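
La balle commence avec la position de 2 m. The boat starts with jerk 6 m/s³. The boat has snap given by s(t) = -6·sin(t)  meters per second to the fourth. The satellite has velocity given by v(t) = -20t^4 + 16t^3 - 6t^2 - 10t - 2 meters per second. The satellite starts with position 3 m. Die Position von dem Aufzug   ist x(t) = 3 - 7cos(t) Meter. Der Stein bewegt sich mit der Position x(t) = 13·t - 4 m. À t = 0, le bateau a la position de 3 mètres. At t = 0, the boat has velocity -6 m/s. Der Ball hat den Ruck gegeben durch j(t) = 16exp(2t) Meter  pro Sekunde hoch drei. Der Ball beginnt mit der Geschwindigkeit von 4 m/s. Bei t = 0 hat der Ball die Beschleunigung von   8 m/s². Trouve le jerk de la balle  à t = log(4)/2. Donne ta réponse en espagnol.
De la ecuación de la sacudida j(t) = 16·exp(2·t), sustituimos t = log(4)/2 para obtener j = 64.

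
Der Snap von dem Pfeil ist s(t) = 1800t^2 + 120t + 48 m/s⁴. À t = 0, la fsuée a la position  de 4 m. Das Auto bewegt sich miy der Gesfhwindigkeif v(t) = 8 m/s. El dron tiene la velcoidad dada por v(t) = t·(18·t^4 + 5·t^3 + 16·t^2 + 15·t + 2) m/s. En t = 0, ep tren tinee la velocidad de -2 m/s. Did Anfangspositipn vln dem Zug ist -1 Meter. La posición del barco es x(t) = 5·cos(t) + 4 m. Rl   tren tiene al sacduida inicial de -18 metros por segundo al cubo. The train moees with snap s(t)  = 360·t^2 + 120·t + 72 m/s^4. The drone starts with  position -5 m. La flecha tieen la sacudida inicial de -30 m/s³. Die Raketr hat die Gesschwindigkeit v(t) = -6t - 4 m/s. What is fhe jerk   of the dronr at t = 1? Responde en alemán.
Um dies zu lösen, müssen wir 2 Ableitungen unserer Gleichung für die Geschwindigkeit v(t) = t·(18·t^4 + 5·t^3 + 16·t^2 + 15·t + 2) nehmen. Mit d/dt von v(t) finden wir a(t) = 18·t^4 + 5·t^3 + 16·t^2 + t·(72·t^3 + 15·t^2 + 32·t + 15) + 15·t + 2. Mit d/dt von a(t) finden wir j(t) = 144·t^3 + 30·t^2 + t·(216·t^2 + 30·t + 32) + 64·t + 30. Wir haben den Ruck j(t) = 144·t^3 + 30·t^2 + t·(216·t^2 + 30·t + 32) + 64·t + 30. Durch Einsetzen von t = 1: j(1) = 546.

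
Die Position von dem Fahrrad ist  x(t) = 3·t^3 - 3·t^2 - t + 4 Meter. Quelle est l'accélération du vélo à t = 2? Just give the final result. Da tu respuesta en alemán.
a(2) = 30.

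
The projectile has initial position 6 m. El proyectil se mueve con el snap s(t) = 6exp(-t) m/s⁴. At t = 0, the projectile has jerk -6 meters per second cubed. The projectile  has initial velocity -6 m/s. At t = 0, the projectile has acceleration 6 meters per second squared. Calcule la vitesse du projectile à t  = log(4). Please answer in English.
We must find the antiderivative of our snap equation s(t) = 6·exp(-t) 3 times. The integral of snap, with j(0) = -6, gives jerk: j(t) = -6·exp(-t). The antiderivative of jerk, with a(0) = 6, gives acceleration: a(t) = 6·exp(-t). Integrating acceleration and using the initial condition v(0) = -6, we get v(t) = -6·exp(-t). We have velocity v(t) = -6·exp(-t). Substituting t = log(4): v(log(4)) = -3/2.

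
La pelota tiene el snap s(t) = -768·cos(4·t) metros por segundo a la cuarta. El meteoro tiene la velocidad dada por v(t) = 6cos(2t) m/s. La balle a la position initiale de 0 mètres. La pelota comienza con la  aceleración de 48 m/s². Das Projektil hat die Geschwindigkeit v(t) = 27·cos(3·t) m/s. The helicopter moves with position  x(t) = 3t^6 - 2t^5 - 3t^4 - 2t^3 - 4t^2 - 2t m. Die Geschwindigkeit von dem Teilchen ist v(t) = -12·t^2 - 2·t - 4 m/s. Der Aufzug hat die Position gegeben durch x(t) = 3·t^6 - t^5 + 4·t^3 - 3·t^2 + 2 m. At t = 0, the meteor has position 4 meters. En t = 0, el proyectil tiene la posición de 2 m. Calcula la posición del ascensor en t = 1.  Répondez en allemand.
Mit x(t) = 3·t^6 - t^5 + 4·t^3 - 3·t^2 + 2 und Einsetzen von t = 1, finden wir x = 5.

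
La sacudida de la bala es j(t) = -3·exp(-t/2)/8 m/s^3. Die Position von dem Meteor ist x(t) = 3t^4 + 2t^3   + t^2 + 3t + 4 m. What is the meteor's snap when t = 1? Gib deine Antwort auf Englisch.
We must differentiate our position equation x(t) = 3·t^4 + 2·t^3 + t^2 + 3·t + 4 4 times. Differentiating position, we get velocity: v(t) = 12·t^3 + 6·t^2 + 2·t + 3. Differentiating velocity, we get acceleration: a(t) = 36·t^2 + 12·t + 2. Taking d/dt of a(t), we find j(t) = 72·t + 12. Differentiating jerk, we get snap: s(t) = 72. We have snap s(t) = 72. Substituting t = 1: s(1) = 72.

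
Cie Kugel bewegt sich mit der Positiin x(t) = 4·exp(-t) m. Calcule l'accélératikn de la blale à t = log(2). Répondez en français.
Pour résoudre ceci, nous devons prendre 2 dérivées de notre équation de la position x(t) = 4·exp(-t). En dérivant la position, nous obtenons la vitesse: v(t) = -4·exp(-t). La dérivée de la vitesse donne l'accélération: a(t) = 4·exp(-t). Nous avons l'accélération a(t) = 4·exp(-t). En substituant t = log(2): a(log(2)) = 2.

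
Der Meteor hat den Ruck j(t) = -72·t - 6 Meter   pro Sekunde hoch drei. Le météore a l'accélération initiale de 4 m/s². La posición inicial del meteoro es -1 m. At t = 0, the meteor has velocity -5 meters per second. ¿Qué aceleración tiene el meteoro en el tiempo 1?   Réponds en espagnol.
Partiendo de la sacudida j(t) = -72·t - 6, tomamos 1 integral. Integrando la sacudida y usando la condición inicial a(0) = 4, obtenemos a(t) = -36·t^2 - 6·t + 4. Tenemos la aceleración a(t) = -36·t^2 - 6·t + 4. Sustituyendo t = 1: a(1) = -38.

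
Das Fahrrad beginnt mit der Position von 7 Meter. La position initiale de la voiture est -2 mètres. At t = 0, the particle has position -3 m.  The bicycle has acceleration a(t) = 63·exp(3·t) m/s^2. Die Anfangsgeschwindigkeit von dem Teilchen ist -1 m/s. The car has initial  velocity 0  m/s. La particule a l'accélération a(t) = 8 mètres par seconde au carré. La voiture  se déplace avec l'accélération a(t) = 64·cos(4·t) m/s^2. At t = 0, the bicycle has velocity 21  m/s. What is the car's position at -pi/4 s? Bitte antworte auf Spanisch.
Partiendo de la aceleración a(t) = 64·cos(4·t), tomamos 2 integrales. Integrando la aceleración y usando la condición inicial v(0) = 0, obtenemos v(t) = 16·sin(4·t). Integrando la velocidad y usando la condición inicial x(0) = -2, obtenemos x(t) = 2 - 4·cos(4·t). De la ecuación de la posición x(t) = 2 - 4·cos(4·t), sustituimos t = -pi/4 para obtener x = 6.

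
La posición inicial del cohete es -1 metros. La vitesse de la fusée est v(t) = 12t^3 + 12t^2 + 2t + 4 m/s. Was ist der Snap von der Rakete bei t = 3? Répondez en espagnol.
Partiendo de la velocidad v(t) = 12·t^3 + 12·t^2 + 2·t + 4, tomamos 3 derivadas. Derivando la velocidad, obtenemos la aceleración: a(t) = 36·t^2 + 24·t + 2. La derivada de la aceleración da la sacudida: j(t) = 72·t + 24. La derivada de la sacudida da el snap: s(t) = 72. Usando s(t) = 72 y sustituyendo t = 3, encontramos s = 72.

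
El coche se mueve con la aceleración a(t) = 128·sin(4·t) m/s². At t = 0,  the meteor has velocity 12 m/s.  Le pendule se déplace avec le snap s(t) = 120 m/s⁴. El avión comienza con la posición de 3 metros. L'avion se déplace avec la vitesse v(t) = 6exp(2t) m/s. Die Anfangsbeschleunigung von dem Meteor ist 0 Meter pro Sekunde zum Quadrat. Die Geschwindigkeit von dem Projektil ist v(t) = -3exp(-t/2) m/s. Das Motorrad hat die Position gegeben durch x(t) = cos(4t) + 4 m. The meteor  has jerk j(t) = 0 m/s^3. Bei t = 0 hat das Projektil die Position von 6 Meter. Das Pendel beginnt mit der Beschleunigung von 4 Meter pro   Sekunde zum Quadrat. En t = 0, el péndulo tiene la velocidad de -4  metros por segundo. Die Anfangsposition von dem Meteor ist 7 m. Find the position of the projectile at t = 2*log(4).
To find the answer, we compute 1 integral of v(t) = -3·exp(-t/2). The antiderivative of velocity, with x(0) = 6, gives position: x(t) = 6·exp(-t/2). From the given position equation x(t) = 6·exp(-t/2), we substitute t = 2*log(4) to get x = 3/2.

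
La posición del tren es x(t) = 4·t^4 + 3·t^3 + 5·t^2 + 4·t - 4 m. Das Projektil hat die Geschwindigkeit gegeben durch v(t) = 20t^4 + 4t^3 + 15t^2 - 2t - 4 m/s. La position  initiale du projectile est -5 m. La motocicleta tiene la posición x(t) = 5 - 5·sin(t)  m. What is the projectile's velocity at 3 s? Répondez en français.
Nous avons la vitesse v(t) = 20·t^4 + 4·t^3 + 15·t^2 - 2·t - 4. En substituant t = 3: v(3) = 1853.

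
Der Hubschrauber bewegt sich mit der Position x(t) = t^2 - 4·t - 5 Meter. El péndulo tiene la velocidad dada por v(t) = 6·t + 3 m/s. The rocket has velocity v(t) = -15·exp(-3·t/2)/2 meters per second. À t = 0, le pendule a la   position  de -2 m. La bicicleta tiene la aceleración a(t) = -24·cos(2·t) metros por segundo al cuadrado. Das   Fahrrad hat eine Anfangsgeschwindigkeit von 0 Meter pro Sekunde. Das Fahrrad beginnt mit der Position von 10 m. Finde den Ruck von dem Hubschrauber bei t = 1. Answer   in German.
Wir müssen unsere Gleichung für die Position x(t) = t^2 - 4·t - 5 3-mal ableiten. Mit d/dt von x(t) finden wir v(t) = 2·t - 4. Mit d/dt von v(t) finden wir a(t) = 2. Die Ableitung von der Beschleunigung ergibt den Ruck: j(t) = 0. Aus der Gleichung für den Ruck j(t) = 0, setzen wir t = 1 ein und erhalten j = 0.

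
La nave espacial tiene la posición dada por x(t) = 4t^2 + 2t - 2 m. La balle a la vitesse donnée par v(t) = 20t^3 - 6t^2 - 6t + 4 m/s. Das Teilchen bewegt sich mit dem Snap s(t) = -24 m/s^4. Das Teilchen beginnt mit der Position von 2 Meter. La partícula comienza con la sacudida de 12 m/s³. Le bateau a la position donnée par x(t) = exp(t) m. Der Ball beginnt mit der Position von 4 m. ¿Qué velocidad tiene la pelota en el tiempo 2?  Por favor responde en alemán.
Mit v(t) = 20·t^3 - 6·t^2 - 6·t + 4 und Einsetzen von t = 2, finden wir v = 128.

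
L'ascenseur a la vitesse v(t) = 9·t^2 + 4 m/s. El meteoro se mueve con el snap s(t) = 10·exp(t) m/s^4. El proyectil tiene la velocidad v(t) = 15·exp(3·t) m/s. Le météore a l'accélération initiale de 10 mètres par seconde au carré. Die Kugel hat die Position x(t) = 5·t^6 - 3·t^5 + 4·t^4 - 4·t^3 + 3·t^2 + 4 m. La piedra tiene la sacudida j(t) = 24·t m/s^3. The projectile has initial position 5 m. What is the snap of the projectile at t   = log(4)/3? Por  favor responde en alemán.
Wir müssen unsere Gleichung für die Geschwindigkeit v(t) = 15·exp(3·t) 3-mal ableiten. Durch Ableiten von der Geschwindigkeit erhalten wir die Beschleunigung: a(t) = 45·exp(3·t). Mit d/dt von a(t) finden wir j(t) = 135·exp(3·t). Die Ableitung von dem Ruck ergibt den Snap: s(t) = 405·exp(3·t). Wir haben den Snap s(t) = 405·exp(3·t). Durch Einsetzen von t = log(4)/3: s(log(4)/3) = 1620.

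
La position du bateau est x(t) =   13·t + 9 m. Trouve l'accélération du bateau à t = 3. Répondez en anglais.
We must differentiate our position equation x(t) = 13·t + 9 2 times. Taking d/dt of x(t), we find v(t) = 13. Taking d/dt of v(t), we find a(t) = 0. From the given acceleration equation a(t) = 0, we substitute t = 3 to get a = 0.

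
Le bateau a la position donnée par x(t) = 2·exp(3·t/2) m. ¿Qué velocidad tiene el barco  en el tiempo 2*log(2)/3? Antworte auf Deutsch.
Wir müssen unsere Gleichung für die Position x(t) = 2·exp(3·t/2) 1-mal ableiten. Die Ableitung von der Position ergibt die Geschwindigkeit: v(t) = 3·exp(3·t/2). Aus der Gleichung für die Geschwindigkeit v(t) = 3·exp(3·t/2), setzen wir t = 2*log(2)/3 ein und erhalten v = 6.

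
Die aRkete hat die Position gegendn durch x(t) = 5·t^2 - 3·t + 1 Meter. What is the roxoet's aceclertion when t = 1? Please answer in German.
Wir müssen unsere Gleichung für die Position x(t) = 5·t^2 - 3·t + 1 2-mal ableiten. Die Ableitung von der Position ergibt die Geschwindigkeit: v(t) = 10·t - 3. Mit d/dt von v(t) finden wir a(t) = 10. Wir haben die Beschleunigung a(t) = 10. Durch Einsetzen von t = 1: a(1) = 10.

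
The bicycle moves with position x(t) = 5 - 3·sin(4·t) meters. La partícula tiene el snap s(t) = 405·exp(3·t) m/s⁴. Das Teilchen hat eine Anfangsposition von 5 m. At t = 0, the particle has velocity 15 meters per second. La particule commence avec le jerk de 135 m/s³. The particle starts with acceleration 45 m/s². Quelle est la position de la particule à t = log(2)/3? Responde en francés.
En partant du snap s(t) = 405·exp(3·t), nous prenons 4 intégrales. En intégrant le snap et en utilisant la condition initiale j(0) = 135, nous obtenons j(t) = 135·exp(3·t). La primitive du jerk est l'accélération. En utilisant a(0) = 45, nous obtenons a(t) = 45·exp(3·t). La primitive de l'accélération est la vitesse. En utilisant v(0) = 15, nous obtenons v(t) = 15·exp(3·t). En prenant ∫v(t)dt et en appliquant x(0) = 5, nous trouvons x(t) = 5·exp(3·t). En utilisant x(t) = 5·exp(3·t) et en substituant t = log(2)/3, nous trouvons x = 10.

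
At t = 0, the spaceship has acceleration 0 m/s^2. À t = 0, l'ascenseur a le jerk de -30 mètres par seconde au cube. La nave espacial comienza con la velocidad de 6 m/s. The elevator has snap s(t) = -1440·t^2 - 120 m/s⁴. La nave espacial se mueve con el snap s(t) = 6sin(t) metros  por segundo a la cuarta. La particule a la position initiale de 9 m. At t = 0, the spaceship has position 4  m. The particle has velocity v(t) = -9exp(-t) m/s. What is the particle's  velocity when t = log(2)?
From the given velocity equation v(t) = -9·exp(-t), we substitute t = log(2) to get v = -9/2.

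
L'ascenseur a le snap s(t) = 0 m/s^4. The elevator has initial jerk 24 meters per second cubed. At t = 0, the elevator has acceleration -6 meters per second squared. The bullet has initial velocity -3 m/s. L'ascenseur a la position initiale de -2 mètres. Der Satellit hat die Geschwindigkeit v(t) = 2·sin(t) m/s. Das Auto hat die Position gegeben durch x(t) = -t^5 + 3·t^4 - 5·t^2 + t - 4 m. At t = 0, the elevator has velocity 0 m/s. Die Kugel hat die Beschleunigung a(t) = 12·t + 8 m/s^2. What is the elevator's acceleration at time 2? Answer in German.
Wir müssen unsere Gleichung für den Snap s(t) = 0 2-mal integrieren. Die Stammfunktion von dem Snap, mit j(0) = 24, ergibt den Ruck: j(t) = 24. Die Stammfunktion von dem Ruck ist die Beschleunigung. Mit a(0) = -6 erhalten wir a(t) = 24·t - 6. Aus der Gleichung für die Beschleunigung a(t) = 24·t - 6, setzen wir t = 2 ein und erhalten a = 42.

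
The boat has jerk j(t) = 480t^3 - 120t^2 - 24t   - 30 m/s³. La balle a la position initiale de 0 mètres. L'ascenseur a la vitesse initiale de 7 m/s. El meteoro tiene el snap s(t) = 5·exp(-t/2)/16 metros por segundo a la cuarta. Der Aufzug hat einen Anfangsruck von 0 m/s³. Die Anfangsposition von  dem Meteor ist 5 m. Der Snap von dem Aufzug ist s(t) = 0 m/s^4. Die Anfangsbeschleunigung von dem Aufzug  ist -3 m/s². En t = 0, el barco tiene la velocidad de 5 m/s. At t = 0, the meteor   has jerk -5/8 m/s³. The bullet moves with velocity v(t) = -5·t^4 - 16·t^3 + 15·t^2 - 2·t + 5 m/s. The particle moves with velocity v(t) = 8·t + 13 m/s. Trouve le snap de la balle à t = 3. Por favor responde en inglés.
Starting from velocity v(t) = -5·t^4 - 16·t^3 + 15·t^2 - 2·t + 5, we take 3 derivatives. Differentiating velocity, we get acceleration: a(t) = -20·t^3 - 48·t^2 + 30·t - 2. Differentiating acceleration, we get jerk: j(t) = -60·t^2 - 96·t + 30. Differentiating jerk, we get snap: s(t) = -120·t - 96. We have snap s(t) = -120·t - 96. Substituting t = 3: s(3) = -456.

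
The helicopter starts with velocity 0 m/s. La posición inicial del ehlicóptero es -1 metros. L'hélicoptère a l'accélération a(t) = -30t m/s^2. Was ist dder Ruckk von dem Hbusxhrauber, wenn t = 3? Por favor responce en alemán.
Um dies zu lösen, müssen wir 1 Ableitung unserer Gleichung für die Beschleunigung a(t) = -30·t nehmen. Die Ableitung von der Beschleunigung ergibt den Ruck: j(t) = -30. Aus der Gleichung für den Ruck j(t) = -30, setzen wir t = 3 ein und erhalten j = -30.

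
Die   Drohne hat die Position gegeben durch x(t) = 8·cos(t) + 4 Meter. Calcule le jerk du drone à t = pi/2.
Nous devons dériver notre équation de la position x(t) = 8·cos(t) + 4 3 fois. En dérivant la position, nous obtenons la vitesse: v(t) = -8·sin(t). En dérivant la vitesse, nous obtenons l'accélération: a(t) = -8·cos(t). La dérivée de l'accélération donne le jerk: j(t) = 8·sin(t). Nous avons le jerk j(t) = 8·sin(t). En substituant t = pi/2: j(pi/2) = 8.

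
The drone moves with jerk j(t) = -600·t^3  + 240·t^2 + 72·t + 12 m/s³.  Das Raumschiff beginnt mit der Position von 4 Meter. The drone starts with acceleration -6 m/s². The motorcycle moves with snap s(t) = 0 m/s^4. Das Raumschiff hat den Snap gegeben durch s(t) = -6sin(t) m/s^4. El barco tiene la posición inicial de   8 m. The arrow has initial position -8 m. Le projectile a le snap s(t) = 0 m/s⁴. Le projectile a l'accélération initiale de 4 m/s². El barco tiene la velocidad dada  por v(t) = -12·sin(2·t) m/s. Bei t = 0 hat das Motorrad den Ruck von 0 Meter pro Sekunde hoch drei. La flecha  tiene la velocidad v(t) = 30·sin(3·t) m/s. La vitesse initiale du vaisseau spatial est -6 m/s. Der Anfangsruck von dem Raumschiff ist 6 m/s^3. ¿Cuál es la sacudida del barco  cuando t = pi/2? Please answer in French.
Pour résoudre ceci, nous devons prendre 2 dérivées de notre équation de la vitesse v(t) = -12·sin(2·t). En prenant d/dt de v(t), nous trouvons a(t) = -24·cos(2·t). La dérivée de l'accélération donne le jerk: j(t) = 48·sin(2·t). De l'équation du jerk j(t) = 48·sin(2·t), nous substituons t = pi/2 pour obtenir j = 0.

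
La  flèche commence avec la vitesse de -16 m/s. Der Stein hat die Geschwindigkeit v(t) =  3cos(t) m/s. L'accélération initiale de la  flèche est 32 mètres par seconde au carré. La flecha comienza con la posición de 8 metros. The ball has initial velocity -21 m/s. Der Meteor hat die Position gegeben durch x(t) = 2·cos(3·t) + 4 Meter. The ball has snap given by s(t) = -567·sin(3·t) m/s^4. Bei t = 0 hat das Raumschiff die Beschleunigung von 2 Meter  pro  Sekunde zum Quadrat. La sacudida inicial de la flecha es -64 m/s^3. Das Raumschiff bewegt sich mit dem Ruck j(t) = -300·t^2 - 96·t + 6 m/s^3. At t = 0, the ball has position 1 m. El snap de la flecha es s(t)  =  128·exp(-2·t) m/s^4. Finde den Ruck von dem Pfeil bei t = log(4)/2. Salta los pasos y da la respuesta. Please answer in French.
La réponse est -16.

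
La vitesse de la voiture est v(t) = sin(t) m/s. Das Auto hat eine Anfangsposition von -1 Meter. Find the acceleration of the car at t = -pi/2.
We must differentiate our velocity equation v(t) = sin(t) 1 time. Differentiating velocity, we get acceleration: a(t) = cos(t). We have acceleration a(t) = cos(t). Substituting t = -pi/2: a(-pi/2) = 0.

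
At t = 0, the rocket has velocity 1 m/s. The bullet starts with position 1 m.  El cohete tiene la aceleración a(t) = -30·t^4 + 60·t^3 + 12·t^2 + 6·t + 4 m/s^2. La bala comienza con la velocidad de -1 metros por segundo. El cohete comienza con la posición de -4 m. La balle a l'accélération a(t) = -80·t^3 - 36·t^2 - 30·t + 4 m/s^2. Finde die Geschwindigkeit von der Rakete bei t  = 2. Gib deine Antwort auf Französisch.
En partant de l'accélération a(t) = -30·t^4 + 60·t^3 + 12·t^2 + 6·t + 4, nous prenons 1 intégrale. La primitive de l'accélération est la vitesse. En utilisant v(0) = 1, nous obtenons v(t) = -6·t^5 + 15·t^4 + 4·t^3 + 3·t^2 + 4·t + 1. De l'équation de la vitesse v(t) = -6·t^5 + 15·t^4 + 4·t^3 + 3·t^2 + 4·t + 1, nous substituons t = 2 pour obtenir v = 101.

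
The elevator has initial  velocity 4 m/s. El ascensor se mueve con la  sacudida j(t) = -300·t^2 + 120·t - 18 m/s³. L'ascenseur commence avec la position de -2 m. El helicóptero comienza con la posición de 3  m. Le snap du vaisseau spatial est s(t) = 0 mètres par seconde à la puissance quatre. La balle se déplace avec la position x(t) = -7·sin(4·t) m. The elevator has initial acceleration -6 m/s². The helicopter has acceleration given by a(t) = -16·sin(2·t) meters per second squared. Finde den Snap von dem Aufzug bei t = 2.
Wir müssen unsere Gleichung für den Ruck j(t) = -300·t^2 + 120·t - 18 1-mal ableiten. Mit d/dt von j(t) finden wir s(t) = 120 - 600·t. Mit s(t) = 120 - 600·t und Einsetzen von t = 2, finden wir s = -1080.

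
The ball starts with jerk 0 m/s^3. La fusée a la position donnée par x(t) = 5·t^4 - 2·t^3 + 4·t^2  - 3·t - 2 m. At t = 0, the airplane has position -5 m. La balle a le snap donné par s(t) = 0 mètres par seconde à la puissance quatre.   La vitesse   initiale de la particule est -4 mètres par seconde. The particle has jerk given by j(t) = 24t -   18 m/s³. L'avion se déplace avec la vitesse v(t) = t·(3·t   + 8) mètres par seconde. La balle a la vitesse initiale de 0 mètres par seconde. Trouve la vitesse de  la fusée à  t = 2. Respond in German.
Um dies zu lösen, müssen wir 1 Ableitung unserer Gleichung für die Position x(t) = 5·t^4 - 2·t^3 + 4·t^2 - 3·t - 2 nehmen. Durch Ableiten von der Position erhalten wir die Geschwindigkeit: v(t) = 20·t^3 - 6·t^2 + 8·t - 3. Aus der Gleichung für die Geschwindigkeit v(t) = 20·t^3 - 6·t^2 + 8·t - 3, setzen wir t = 2 ein und erhalten v = 149.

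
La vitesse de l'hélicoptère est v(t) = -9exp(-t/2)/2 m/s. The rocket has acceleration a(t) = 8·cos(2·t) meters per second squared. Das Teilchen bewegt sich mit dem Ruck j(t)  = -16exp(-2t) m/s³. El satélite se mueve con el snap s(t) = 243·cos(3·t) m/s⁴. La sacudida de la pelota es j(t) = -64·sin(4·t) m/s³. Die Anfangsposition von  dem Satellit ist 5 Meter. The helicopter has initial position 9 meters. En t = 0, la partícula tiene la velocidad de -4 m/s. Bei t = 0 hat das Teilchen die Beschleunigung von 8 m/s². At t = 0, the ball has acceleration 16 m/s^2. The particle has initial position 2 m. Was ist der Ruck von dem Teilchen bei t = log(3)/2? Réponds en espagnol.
Tenemos la sacudida j(t) = -16·exp(-2·t). Sustituyendo t = log(3)/2: j(log(3)/2) = -16/3.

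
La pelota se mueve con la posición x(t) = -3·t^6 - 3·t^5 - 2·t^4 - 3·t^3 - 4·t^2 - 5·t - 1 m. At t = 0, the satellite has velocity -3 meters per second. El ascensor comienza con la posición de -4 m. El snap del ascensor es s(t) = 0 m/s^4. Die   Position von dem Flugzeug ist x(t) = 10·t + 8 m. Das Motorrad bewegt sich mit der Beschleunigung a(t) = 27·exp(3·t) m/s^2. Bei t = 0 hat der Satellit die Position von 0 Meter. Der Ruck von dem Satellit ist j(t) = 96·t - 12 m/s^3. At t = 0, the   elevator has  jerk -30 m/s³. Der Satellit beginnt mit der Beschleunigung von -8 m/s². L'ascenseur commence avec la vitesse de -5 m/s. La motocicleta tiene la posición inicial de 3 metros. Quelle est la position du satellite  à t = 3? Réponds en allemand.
Wir müssen unsere Gleichung für den Ruck j(t) = 96·t - 12 3-mal integrieren. Das Integral von dem Ruck, mit a(0) = -8, ergibt die Beschleunigung: a(t) = 48·t^2 - 12·t - 8. Das Integral von der Beschleunigung ist die Geschwindigkeit. Mit v(0) = -3 erhalten wir v(t) = 16·t^3 - 6·t^2 - 8·t - 3. Mit ∫v(t)dt und Anwendung von x(0) = 0, finden wir x(t) = 4·t^4 - 2·t^3 - 4·t^2 - 3·t. Mit x(t) = 4·t^4 - 2·t^3 - 4·t^2 - 3·t und Einsetzen von t = 3, finden wir x = 225.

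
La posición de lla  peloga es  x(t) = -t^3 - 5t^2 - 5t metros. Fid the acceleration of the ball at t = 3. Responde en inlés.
To solve this, we need to take 2 derivatives of our position equation x(t) = -t^3 - 5·t^2 - 5·t. Differentiating position, we get velocity: v(t) = -3·t^2 - 10·t - 5. The derivative of velocity gives acceleration: a(t) = -6·t - 10. We have acceleration a(t) = -6·t - 10. Substituting t = 3: a(3) = -28.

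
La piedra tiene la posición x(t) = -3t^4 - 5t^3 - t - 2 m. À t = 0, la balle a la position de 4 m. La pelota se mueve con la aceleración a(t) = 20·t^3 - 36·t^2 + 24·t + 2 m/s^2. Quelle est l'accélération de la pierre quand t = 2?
Nous devons dériver notre équation de la position x(t) = -3·t^4 - 5·t^3 - t - 2 2 fois. En prenant d/dt de x(t), nous trouvons v(t) = -12·t^3 - 15·t^2 - 1. En prenant d/dt de v(t), nous trouvons a(t) = -36·t^2 - 30·t. De l'équation de l'accélération a(t) = -36·t^2 - 30·t, nous substituons t = 2 pour obtenir a = -204.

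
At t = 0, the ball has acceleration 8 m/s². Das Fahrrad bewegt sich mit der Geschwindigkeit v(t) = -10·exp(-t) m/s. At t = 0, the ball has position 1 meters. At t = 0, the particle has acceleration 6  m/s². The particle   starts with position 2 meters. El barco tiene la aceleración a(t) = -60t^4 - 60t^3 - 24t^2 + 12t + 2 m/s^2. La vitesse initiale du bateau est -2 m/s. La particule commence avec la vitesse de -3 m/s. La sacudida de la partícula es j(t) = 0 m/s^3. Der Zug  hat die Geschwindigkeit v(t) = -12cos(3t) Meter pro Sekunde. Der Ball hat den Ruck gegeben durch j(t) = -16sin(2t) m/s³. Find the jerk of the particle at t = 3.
From the given jerk equation j(t) = 0, we substitute t = 3 to get j = 0.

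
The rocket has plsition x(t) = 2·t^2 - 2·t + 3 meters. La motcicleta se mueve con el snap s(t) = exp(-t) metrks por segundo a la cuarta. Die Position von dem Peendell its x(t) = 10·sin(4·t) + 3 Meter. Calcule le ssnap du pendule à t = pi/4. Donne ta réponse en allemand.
Wir müssen unsere Gleichung für die Position x(t) = 10·sin(4·t) + 3 4-mal ableiten. Die Ableitung von der Position ergibt die Geschwindigkeit: v(t) = 40·cos(4·t). Durch Ableiten von der Geschwindigkeit erhalten wir die Beschleunigung: a(t) = -160·sin(4·t). Die Ableitung von der Beschleunigung ergibt den Ruck: j(t) = -640·cos(4·t). Die Ableitung von dem Ruck ergibt den Snap: s(t) = 2560·sin(4·t). Aus der Gleichung für den Snap s(t) = 2560·sin(4·t), setzen wir t = pi/4 ein und erhalten s = 0.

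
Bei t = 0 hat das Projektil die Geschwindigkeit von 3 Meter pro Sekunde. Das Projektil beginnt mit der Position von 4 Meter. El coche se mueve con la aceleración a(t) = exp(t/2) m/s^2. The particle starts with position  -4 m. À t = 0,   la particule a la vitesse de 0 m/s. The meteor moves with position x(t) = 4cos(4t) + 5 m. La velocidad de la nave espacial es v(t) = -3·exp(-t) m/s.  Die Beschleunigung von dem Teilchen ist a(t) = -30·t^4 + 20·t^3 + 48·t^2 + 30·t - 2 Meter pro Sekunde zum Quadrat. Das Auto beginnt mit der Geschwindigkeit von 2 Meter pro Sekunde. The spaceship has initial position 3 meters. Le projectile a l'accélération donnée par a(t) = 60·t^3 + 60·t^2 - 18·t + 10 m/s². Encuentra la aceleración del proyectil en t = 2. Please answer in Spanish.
De la ecuación de la aceleración a(t) = 60·t^3 + 60·t^2 - 18·t + 10, sustituimos t = 2 para obtener a = 694.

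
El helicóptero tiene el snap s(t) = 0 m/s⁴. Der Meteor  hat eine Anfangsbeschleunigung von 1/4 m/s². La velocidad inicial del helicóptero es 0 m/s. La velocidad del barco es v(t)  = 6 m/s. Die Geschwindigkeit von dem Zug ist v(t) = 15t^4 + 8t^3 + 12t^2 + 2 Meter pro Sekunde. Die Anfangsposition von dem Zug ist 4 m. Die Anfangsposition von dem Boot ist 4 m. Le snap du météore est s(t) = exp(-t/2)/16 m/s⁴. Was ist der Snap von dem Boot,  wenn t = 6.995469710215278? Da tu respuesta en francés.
Pour résoudre ceci, nous devons prendre 3 dérivées de notre équation de la vitesse v(t) = 6. En dérivant la vitesse, nous obtenons l'accélération: a(t) = 0. La dérivée de l'accélération donne le jerk: j(t) = 0. La dérivée du jerk donne le snap: s(t) = 0. Nous avons le snap s(t) = 0. En substituant t = 6.995469710215278: s(6.995469710215278) = 0.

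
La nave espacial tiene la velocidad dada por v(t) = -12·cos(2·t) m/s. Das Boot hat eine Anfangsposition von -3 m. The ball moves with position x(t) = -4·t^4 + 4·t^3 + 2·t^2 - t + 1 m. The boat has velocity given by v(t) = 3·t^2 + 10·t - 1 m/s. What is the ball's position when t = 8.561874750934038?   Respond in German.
Wir haben die Position x(t) = -4·t^4 + 4·t^3 + 2·t^2 - t + 1. Durch Einsetzen von t = 8.561874750934038: x(8.561874750934038) = -18845.3157847193.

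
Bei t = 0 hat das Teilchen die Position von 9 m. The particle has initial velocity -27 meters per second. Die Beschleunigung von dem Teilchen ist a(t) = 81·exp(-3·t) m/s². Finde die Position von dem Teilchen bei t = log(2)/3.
Um dies zu lösen, müssen wir 2 Integrale unserer Gleichung für die Beschleunigung a(t) = 81·exp(-3·t) finden. Das Integral von der Beschleunigung, mit v(0) = -27, ergibt die Geschwindigkeit: v(t) = -27·exp(-3·t). Die Stammfunktion von der Geschwindigkeit, mit x(0) = 9, ergibt die Position: x(t) = 9·exp(-3·t). Aus der Gleichung für die Position x(t) = 9·exp(-3·t), setzen wir t = log(2)/3 ein und erhalten x = 9/2.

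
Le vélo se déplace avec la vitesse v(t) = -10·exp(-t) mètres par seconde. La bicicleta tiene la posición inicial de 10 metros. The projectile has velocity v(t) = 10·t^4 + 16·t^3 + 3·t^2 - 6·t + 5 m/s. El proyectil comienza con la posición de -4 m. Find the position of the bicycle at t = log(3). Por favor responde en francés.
En partant de la vitesse v(t) = -10·exp(-t), nous prenons 1 intégrale. La primitive de la vitesse est la position. En utilisant x(0) = 10, nous obtenons x(t) = 10·exp(-t). En utilisant x(t) = 10·exp(-t) et en substituant t = log(3), nous trouvons x = 10/3.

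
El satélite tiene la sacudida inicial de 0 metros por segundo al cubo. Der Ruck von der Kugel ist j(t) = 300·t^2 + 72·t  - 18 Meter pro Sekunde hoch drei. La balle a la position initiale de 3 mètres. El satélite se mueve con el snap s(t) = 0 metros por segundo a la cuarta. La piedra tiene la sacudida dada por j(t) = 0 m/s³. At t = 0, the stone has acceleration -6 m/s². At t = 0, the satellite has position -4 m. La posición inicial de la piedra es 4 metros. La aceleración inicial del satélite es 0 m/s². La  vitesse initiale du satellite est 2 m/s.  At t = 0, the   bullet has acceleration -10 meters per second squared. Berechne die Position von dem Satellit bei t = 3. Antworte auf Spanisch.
Debemos encontrar la antiderivada de nuestra ecuación del snap s(t) = 0 4 veces. Tomando ∫s(t)dt y aplicando j(0) = 0, encontramos j(t) = 0. Tomando ∫j(t)dt y aplicando a(0) = 0, encontramos a(t) = 0. La antiderivada de la aceleración, con v(0) = 2, da la velocidad: v(t) = 2. La antiderivada de la velocidad, con x(0) = -4, da la posición: x(t) = 2·t - 4. De la ecuación de la posición x(t) = 2·t - 4, sustituimos t = 3 para obtener x = 2.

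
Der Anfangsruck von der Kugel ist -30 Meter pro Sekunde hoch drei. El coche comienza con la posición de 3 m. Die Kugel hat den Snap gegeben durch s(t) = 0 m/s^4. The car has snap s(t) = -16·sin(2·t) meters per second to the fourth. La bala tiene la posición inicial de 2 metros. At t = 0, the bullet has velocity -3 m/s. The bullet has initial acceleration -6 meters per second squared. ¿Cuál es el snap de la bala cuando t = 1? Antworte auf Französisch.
Nous avons le snap s(t) = 0. En substituant t = 1: s(1) = 0.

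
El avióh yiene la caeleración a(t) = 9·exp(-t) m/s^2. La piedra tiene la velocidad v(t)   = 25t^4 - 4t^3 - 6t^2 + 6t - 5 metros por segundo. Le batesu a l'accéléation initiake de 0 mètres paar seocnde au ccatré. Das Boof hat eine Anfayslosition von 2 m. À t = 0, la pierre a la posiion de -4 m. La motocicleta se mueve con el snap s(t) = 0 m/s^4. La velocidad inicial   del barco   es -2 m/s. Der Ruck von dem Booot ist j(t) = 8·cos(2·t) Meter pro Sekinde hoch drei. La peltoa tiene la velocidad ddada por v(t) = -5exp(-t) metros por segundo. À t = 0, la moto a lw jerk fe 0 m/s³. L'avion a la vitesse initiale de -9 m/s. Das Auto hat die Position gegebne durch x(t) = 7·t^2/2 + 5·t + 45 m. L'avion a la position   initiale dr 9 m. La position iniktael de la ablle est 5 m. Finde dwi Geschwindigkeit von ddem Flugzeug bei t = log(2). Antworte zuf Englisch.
Starting from acceleration a(t) = 9·exp(-t), we take 1 integral. The antiderivative of acceleration is velocity. Using v(0) = -9, we get v(t) = -9·exp(-t). From the given velocity equation v(t) = -9·exp(-t), we substitute t = log(2) to get v = -9/2.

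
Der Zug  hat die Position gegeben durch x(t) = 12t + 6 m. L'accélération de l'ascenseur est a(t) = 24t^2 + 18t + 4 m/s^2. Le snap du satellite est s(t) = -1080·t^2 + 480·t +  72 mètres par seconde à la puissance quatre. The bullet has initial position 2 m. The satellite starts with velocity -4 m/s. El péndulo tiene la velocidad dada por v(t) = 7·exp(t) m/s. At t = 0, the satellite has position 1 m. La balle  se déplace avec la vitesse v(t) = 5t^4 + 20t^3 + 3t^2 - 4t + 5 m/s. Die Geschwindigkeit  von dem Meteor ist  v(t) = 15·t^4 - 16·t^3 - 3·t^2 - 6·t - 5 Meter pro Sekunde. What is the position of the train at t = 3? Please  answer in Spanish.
Usando x(t) = 12·t + 6 y sustituyendo t = 3, encontramos x = 42.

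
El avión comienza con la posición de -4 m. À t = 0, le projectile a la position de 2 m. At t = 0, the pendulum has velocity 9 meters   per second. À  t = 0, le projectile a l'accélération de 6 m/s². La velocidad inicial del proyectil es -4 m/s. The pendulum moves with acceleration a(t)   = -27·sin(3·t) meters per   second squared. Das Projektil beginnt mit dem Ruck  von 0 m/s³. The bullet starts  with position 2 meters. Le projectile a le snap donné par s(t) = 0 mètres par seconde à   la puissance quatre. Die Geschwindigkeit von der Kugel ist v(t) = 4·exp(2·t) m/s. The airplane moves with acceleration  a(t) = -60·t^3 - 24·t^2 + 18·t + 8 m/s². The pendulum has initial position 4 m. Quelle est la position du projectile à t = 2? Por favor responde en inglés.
We need to integrate our snap equation s(t) = 0 4 times. The integral of snap, with j(0) = 0, gives jerk: j(t) = 0. Taking ∫j(t)dt and applying a(0) = 6, we find a(t) = 6. The antiderivative of acceleration is velocity. Using v(0) = -4, we get v(t) = 6·t - 4. Integrating velocity and using the initial condition x(0) = 2, we get x(t) = 3·t^2 - 4·t + 2. Using x(t) = 3·t^2 - 4·t + 2 and substituting t = 2, we find x = 6.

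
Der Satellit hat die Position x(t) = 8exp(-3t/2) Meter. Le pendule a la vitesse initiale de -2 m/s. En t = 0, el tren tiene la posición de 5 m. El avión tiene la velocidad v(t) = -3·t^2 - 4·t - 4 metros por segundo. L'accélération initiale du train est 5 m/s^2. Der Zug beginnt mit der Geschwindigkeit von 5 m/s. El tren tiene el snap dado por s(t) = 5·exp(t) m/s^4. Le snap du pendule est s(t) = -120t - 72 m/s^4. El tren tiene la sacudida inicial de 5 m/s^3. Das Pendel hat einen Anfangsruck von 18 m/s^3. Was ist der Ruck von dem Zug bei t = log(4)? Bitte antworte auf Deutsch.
Ausgehend von dem Snap s(t) = 5·exp(t), nehmen wir 1 Stammfunktion. Mit ∫s(t)dt und Anwendung von j(0) = 5, finden wir j(t) = 5·exp(t). Mit j(t) = 5·exp(t) und Einsetzen von t = log(4), finden wir j = 20.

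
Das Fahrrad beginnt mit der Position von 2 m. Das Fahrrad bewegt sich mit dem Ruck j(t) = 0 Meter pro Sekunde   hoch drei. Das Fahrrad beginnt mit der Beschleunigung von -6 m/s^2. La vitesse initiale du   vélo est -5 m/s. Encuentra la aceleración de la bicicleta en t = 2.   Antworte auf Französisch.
En partant du jerk j(t) = 0, nous prenons 1 intégrale. La primitive du jerk est l'accélération. En utilisant a(0) = -6, nous obtenons a(t) = -6. Nous avons l'accélération a(t) = -6. En substituant t = 2: a(2) = -6.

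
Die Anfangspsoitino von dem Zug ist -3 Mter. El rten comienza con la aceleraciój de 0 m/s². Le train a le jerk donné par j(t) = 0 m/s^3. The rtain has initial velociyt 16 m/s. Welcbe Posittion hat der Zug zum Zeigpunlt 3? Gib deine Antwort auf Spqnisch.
Para resolver esto, necesitamos tomar 3 antiderivadas de nuestra ecuación de la sacudida j(t) = 0. La antiderivada de la sacudida es la aceleración. Usando a(0) = 0, obtenemos a(t) = 0. Integrando la aceleración y usando la condición inicial v(0) = 16, obtenemos v(t) = 16. Tomando ∫v(t)dt y aplicando x(0) = -3, encontramos x(t) = 16·t - 3. De la ecuación de la posición x(t) = 16·t - 3, sustituimos t = 3 para obtener x = 45.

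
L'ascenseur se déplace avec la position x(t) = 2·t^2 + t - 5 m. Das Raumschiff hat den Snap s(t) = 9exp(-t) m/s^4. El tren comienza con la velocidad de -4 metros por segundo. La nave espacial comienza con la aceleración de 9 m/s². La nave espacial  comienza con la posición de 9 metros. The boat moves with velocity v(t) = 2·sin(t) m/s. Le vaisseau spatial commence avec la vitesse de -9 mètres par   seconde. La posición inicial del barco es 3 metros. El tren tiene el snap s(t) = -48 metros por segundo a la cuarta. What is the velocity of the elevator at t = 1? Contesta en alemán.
Ausgehend von der Position x(t) = 2·t^2 + t - 5, nehmen wir 1 Ableitung. Mit d/dt von x(t) finden wir v(t) = 4·t + 1. Mit v(t) = 4·t + 1 und Einsetzen von t = 1, finden wir v = 5.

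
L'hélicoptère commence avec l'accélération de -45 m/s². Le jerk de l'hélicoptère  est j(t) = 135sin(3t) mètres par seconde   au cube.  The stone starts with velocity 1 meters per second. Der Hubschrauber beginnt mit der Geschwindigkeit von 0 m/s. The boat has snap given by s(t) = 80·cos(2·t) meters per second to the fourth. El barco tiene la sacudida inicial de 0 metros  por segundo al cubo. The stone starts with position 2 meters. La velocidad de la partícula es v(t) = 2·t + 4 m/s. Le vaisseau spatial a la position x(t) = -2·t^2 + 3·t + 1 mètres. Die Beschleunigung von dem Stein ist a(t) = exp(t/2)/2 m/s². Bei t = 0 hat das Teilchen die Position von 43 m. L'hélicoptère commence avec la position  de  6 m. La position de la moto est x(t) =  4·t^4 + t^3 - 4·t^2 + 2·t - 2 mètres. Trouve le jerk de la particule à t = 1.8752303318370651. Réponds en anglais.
We must differentiate our velocity equation v(t) = 2·t + 4 2 times. Differentiating velocity, we get acceleration: a(t) = 2. The derivative of acceleration gives jerk: j(t) = 0. From the given jerk equation j(t) = 0, we substitute t = 1.8752303318370651 to get j = 0.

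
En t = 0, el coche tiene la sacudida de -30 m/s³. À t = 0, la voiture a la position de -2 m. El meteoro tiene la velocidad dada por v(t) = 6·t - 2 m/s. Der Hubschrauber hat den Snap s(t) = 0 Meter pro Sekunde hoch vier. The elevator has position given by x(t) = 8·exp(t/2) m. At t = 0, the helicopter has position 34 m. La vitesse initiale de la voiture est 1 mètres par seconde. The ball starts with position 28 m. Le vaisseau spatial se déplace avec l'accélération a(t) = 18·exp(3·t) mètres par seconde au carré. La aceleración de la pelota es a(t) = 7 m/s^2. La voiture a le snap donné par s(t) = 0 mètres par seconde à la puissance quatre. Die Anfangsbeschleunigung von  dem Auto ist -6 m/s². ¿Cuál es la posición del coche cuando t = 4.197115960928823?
Para resolver esto, necesitamos tomar 4 antiderivadas de nuestra ecuación del snap s(t) = 0. Integrando el snap y usando la condición inicial j(0) = -30, obtenemos j(t) = -30. Integrando la sacudida y usando la condición inicial a(0) = -6, obtenemos a(t) = -30·t - 6. Tomando ∫a(t)dt y aplicando v(0) = 1, encontramos v(t) = -15·t^2 - 6·t + 1. La integral de la velocidad es la posición. Usando x(0) = -2, obtenemos x(t) = -5·t^3 - 3·t^2 + t - 2. Tenemos la posición x(t) = -5·t^3 - 3·t^2 + t - 2. Sustituyendo t = 4.197115960928823: x(4.197115960928823) = -420.327638363271.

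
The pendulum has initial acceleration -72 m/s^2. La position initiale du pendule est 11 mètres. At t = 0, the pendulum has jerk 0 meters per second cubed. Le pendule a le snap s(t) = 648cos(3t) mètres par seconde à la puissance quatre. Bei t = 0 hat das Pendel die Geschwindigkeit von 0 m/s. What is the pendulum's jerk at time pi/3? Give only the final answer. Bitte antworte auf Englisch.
The answer is 0.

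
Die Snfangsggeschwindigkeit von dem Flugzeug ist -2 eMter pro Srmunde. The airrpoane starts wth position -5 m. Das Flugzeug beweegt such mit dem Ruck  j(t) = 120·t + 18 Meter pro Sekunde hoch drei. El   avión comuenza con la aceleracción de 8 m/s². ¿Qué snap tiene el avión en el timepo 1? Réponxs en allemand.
Um dies zu lösen, müssen wir 1 Ableitung unserer Gleichung für den Ruck j(t) = 120·t + 18 nehmen. Die Ableitung von dem Ruck ergibt den Snap: s(t) = 120. Wir haben den Snap s(t) = 120. Durch Einsetzen von t = 1: s(1) = 120.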